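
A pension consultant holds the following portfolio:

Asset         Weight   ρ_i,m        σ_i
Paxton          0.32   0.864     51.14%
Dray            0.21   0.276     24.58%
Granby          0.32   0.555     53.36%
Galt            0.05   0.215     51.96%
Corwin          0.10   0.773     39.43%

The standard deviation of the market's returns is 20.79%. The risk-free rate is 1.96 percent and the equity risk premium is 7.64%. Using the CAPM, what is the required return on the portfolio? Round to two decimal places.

β_Paxton = 0.864 × 51.14% / 20.79% = 2.1253
β_Dray = 0.276 × 24.58% / 20.79% = 0.3263
β_Granby = 0.555 × 53.36% / 20.79% = 1.4245
β_Galt = 0.215 × 51.96% / 20.79% = 0.5373
β_Corwin = 0.773 × 39.43% / 20.79% = 1.4661
β_P = Σ w_i β_i = 0.32×2.1253 + 0.21×0.3263 + 0.32×1.4245 + 0.05×0.5373 + 0.10×1.4661 = 1.3779
E(R_P) = R_f + β_P × MRP = 1.96% + 1.3779 × 7.64% = 12.49%

12.49%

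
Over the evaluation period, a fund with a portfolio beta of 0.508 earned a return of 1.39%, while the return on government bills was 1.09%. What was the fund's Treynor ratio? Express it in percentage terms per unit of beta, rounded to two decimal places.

Treynor = (R_P − R_f) / β_P = (1.39% − 1.09%) / 0.5080 = 0.30% / 0.5080 = 0.59%

0.59%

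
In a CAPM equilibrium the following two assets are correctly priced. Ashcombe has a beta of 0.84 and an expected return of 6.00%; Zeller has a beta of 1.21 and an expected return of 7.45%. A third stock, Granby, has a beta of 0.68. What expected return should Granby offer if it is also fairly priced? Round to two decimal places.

5.37%

MRP (SML slope) = (7.45% − 6.00%) / (1.21 − 0.84) = 1.45% / 0.37 = 3.9189%
R_f (intercept) = 6.00% − 0.84 × 3.9189% = 2.7081%
E(R_Granby) = R_f + β × MRP = 2.7081% + 0.68 × 3.9189% = 5.37%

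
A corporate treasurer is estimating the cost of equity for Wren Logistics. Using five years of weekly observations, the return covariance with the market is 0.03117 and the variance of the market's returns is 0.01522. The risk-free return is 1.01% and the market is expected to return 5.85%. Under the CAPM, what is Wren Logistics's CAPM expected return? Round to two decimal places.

β = Cov(R_i, R_m) / Var(R_m) = 0.03117 / 0.01522 = 2.0480
MRP = 5.85% − 1.01% = 4.84%
E(R) = R_f + β × MRP = 1.01% + 2.0480 × 4.84% = 10.92%

10.92%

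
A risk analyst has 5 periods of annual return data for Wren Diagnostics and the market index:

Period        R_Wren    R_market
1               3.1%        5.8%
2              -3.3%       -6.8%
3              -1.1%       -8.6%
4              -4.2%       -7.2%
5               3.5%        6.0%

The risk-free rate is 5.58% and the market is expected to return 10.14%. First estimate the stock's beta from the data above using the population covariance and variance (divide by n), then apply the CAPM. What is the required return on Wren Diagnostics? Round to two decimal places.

Mean R_i = (3.1 − 3.3 − 1.1 − 4.2 + 3.5) / 5 = -0.4000%
Mean R_m = (5.8 − 6.8 − 8.6 − 7.2 + 6.0) / 5 = -2.1600%
Σ(R_i − R̄_i)(R_m − R̄_m) = 96.8000  ⇒  Cov = 96.8000 / 5 = 19.3600
Σ(R_m − R̄_m)² = 218.3520  ⇒  Var(R_m) = 218.3520 / 5 = 43.6704
β = Cov / Var(R_m) = 19.3600 / 43.6704 = 0.4433
MRP = 10.14% − 5.58% = 4.56%
E(R) = R_f + β × MRP = 5.58% + 0.4433 × 4.56% = 7.60%

7.60%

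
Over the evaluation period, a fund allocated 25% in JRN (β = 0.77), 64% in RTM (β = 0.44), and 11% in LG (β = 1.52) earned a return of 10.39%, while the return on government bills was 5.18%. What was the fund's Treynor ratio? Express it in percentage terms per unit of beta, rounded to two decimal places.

8.12%

β_P = 0.25×0.77 + 0.64×0.44 + 0.11×1.52 = 0.6413
Treynor = (R_P − R_f) / β_P = (10.39% − 5.18%) / 0.6413 = 5.21% / 0.6413 = 8.12%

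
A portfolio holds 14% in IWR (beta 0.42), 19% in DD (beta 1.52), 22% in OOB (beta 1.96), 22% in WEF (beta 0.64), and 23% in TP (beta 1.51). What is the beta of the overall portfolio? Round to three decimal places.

β_P = Σ w_i β_i = 0.14×0.42 + 0.19×1.52 + 0.22×1.96 + 0.22×0.64 + 0.23×1.51 = 1.2669

1.267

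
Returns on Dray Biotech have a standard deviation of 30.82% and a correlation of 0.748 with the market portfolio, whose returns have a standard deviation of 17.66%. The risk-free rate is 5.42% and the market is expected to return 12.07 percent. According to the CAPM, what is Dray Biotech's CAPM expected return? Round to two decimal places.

β = ρ × σ_i / σ_m = 0.748 × 30.82% / 17.66% = 1.3054
MRP = 12.07% − 5.42% = 6.65%
E(R) = 5.42% + 1.3054 × 6.65% = 14.10%

14.10%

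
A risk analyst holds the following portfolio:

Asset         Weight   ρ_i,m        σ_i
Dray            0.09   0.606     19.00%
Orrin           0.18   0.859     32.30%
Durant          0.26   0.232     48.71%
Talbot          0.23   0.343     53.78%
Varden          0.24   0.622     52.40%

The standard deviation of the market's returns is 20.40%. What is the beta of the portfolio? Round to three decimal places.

1.031

β_Dray = 0.606 × 19.00% / 20.40% = 0.5644
β_Orrin = 0.859 × 32.30% / 20.40% = 1.3601
β_Durant = 0.232 × 48.71% / 20.40% = 0.5540
β_Talbot = 0.343 × 53.78% / 20.40% = 0.9042
β_Varden = 0.622 × 52.40% / 20.40% = 1.5977
β_P = Σ w_i β_i = 0.09×0.5644 + 0.18×1.3601 + 0.26×0.5540 + 0.23×0.9042 + 0.24×1.5977 = 1.0311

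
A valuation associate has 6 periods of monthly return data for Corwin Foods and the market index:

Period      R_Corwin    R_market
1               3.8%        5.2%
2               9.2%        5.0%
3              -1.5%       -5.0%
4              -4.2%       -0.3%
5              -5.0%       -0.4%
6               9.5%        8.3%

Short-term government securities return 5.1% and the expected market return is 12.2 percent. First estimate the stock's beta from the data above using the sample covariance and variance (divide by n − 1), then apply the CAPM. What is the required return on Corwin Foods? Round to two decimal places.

12.88%

Mean R_i = (3.8 + 9.2 − 1.5 − 4.2 − 5.0 + 9.5) / 6 = 1.9667%
Mean R_m = (5.2 + 5.0 − 5.0 − 0.3 − 0.4 + 8.3) / 6 = 2.1333%
Σ(R_i − R̄_i)(R_m − R̄_m) = 130.1967  ⇒  Cov = 130.1967 / 5 = 26.0393
Σ(R_m − R̄_m)² = 118.8733  ⇒  Var(R_m) = 118.8733 / 5 = 23.7747
β = Cov / Var(R_m) = 26.0393 / 23.7747 = 1.0953
MRP = 12.2% − 5.1% = 7.10%
E(R) = R_f + β × MRP = 5.1% + 1.0953 × 7.1% = 12.88%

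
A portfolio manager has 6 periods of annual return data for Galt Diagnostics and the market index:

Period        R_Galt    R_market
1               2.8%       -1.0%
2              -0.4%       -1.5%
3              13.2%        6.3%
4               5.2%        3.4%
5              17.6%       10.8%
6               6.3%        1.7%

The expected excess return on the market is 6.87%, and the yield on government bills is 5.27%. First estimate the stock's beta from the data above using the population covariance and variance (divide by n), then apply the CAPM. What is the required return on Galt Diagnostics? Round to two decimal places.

14.86%

Mean R_i = (2.8 − 0.4 + 13.2 + 5.2 + 17.6 + 6.3) / 6 = 7.4500%
Mean R_m = (-1.0 − 1.5 + 6.3 + 3.4 + 10.8 + 1.7) / 6 = 3.2833%
Σ(R_i − R̄_i)(R_m − R̄_m) = 152.6650  ⇒  Cov = 152.6650 / 6 = 25.4442
Σ(R_m − R̄_m)² = 109.3483  ⇒  Var(R_m) = 109.3483 / 6 = 18.2247
β = Cov / Var(R_m) = 25.4442 / 18.2247 = 1.3961
E(R) = R_f + β × MRP = 5.27% + 1.3961 × 6.87% = 14.86%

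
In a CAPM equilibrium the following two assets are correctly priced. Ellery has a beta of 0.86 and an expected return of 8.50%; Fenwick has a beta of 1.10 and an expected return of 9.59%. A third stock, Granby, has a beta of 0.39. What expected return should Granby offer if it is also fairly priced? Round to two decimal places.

6.37%

MRP (SML slope) = (9.59% − 8.50%) / (1.10 − 0.86) = 1.09% / 0.24 = 4.5417%
R_f (intercept) = 8.50% − 0.86 × 4.5417% = 4.5941%
E(R_Granby) = R_f + β × MRP = 4.5941% + 0.39 × 4.5417% = 6.37%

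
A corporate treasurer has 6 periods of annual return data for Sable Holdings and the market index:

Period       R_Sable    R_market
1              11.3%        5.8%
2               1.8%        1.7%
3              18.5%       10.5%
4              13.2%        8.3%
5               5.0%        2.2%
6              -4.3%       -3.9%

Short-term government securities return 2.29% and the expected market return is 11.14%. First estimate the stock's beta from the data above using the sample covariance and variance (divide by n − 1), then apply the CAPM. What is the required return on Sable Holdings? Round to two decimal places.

Mean R_i = (11.3 + 1.8 + 18.5 + 13.2 + 5.0 − 4.3) / 6 = 7.5833%
Mean R_m = (5.8 + 1.7 + 10.5 + 8.3 + 2.2 − 3.9) / 6 = 4.1000%
Σ(R_i − R̄_i)(R_m − R̄_m) = 213.6300  ⇒  Cov = 213.6300 / 5 = 42.7260
Σ(R_m − R̄_m)² = 134.8600  ⇒  Var(R_m) = 134.8600 / 5 = 26.9720
β = Cov / Var(R_m) = 42.7260 / 26.9720 = 1.5841
MRP = 11.14% − 2.29% = 8.85%
E(R) = R_f + β × MRP = 2.29% + 1.5841 × 8.85% = 16.31%

16.31%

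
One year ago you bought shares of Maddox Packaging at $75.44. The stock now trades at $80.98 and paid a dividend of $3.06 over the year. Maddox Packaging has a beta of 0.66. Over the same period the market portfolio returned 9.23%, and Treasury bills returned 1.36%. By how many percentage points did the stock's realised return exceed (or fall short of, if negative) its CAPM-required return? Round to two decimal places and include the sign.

+4.85%

Realised HPR = (P1 + D1 − P0) / P0 = (80.98 + 3.06 − 75.44) / 75.44 = 8.60 / 75.44 = 11.3998%
MRP = 9.23% − 1.36% = 7.87%
CAPM required = R_f + β·MRP = 1.36% + 0.66 × 7.87% = 6.5542%
α = realised − required = 11.3998% − 6.5542% = +4.85%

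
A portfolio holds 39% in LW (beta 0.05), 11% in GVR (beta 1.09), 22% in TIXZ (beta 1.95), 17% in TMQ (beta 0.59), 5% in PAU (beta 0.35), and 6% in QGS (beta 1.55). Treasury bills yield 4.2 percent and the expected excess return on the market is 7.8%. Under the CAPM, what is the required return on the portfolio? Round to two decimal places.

10.28%

β_P = Σ w_i β_i = 0.39×0.05 + 0.11×1.09 + 0.22×1.95 + 0.17×0.59 + 0.05×0.35 + 0.06×1.55 = 0.7792
E(R_P) = R_f + β_P × MRP = 4.2% + 0.7792 × 7.8% = 10.28%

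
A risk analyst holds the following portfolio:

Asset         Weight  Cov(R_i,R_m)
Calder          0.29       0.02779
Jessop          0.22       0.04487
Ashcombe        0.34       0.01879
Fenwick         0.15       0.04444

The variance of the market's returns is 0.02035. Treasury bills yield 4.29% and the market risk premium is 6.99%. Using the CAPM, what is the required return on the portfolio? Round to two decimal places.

β_Calder = 0.02779 / 0.02035 = 1.3656
β_Jessop = 0.04487 / 0.02035 = 2.2049
β_Ashcombe = 0.01879 / 0.02035 = 0.9233
β_Fenwick = 0.04444 / 0.02035 = 2.1838
β_P = Σ w_i β_i = 0.29×1.3656 + 0.22×2.2049 + 0.34×0.9233 + 0.15×2.1838 = 1.5226
E(R_P) = R_f + β_P × MRP = 4.29% + 1.5226 × 6.99% = 14.93%

14.93%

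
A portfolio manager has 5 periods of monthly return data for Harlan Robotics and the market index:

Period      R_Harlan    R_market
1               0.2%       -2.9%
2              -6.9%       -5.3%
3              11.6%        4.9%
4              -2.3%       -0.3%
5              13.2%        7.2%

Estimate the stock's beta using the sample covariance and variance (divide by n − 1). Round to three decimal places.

1.613

Mean R_i = (0.2 − 6.9 + 11.6 − 2.3 + 13.2) / 5 = 3.1600%
Mean R_m = (-2.9 − 5.3 + 4.9 − 0.3 + 7.2) / 5 = 0.7200%
Σ(R_i − R̄_i)(R_m − R̄_m) = 177.1840  ⇒  Cov = 177.1840 / 4 = 44.2960
Σ(R_m − R̄_m)² = 109.8480  ⇒  Var(R_m) = 109.8480 / 4 = 27.4620
β = Cov / Var(R_m) = 44.2960 / 27.4620 = 1.6130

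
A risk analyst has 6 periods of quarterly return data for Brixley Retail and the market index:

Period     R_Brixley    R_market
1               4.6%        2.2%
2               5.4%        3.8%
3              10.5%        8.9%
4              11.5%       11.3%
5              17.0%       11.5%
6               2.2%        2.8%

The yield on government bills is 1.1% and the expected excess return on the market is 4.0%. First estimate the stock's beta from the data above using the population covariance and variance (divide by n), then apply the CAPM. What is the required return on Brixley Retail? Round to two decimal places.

Mean R_i = (4.6 + 5.4 + 10.5 + 11.5 + 17.0 + 2.2) / 6 = 8.5333%
Mean R_m = (2.2 + 3.8 + 8.9 + 11.3 + 11.5 + 2.8) / 6 = 6.7500%
Σ(R_i − R̄_i)(R_m − R̄_m) = 110.1000  ⇒  Cov = 110.1000 / 6 = 18.3500
Σ(R_m − R̄_m)² = 92.8950  ⇒  Var(R_m) = 92.8950 / 6 = 15.4825
β = Cov / Var(R_m) = 18.3500 / 15.4825 = 1.1852
E(R) = R_f + β × MRP = 1.1% + 1.1852 × 4.0% = 5.84%

5.84%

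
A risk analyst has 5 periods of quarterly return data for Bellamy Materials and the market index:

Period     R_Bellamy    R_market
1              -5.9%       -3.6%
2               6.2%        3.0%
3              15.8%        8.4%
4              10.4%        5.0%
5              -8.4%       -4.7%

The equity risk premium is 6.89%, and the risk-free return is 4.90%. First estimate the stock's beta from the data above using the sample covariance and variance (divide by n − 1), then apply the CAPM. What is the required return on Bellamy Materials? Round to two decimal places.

17.69%

Mean R_i = (-5.9 + 6.2 + 15.8 + 10.4 − 8.4) / 5 = 3.6200%
Mean R_m = (-3.6 + 3.0 + 8.4 + 5.0 − 4.7) / 5 = 1.6200%
Σ(R_i − R̄_i)(R_m − R̄_m) = 234.7180  ⇒  Cov = 234.7180 / 4 = 58.6795
Σ(R_m − R̄_m)² = 126.4880  ⇒  Var(R_m) = 126.4880 / 4 = 31.6220
β = Cov / Var(R_m) = 58.6795 / 31.6220 = 1.8557
E(R) = R_f + β × MRP = 4.90% + 1.8557 × 6.89% = 17.69%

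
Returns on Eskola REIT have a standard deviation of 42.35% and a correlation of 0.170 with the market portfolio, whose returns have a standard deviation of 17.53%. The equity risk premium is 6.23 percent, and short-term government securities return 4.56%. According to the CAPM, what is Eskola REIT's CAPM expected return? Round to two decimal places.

β = ρ × σ_i / σ_m = 0.170 × 42.35% / 17.53% = 0.4107
E(R) = 4.56% + 0.4107 × 6.23% = 7.12%

7.12%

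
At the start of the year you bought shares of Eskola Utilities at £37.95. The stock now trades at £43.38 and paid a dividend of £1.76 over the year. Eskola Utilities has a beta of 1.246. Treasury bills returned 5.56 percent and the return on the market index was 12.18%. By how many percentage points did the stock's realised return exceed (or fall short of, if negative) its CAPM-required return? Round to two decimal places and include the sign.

+5.14%

Realised HPR = (P1 + D1 − P0) / P0 = (43.38 + 1.76 − 37.95) / 37.95 = 7.19 / 37.95 = 18.9460%
MRP = 12.18% − 5.56% = 6.62%
CAPM required = R_f + β·MRP = 5.56% + 1.246 × 6.62% = 13.80852%
α = realised − required = 18.9460% − 13.80852% = +5.14%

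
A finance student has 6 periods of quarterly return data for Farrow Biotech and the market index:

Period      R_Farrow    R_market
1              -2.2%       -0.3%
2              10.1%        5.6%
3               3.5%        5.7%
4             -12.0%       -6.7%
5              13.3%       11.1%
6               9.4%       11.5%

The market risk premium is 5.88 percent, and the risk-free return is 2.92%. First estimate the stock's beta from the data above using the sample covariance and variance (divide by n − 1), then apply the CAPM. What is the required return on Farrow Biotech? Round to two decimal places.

10.50%

Mean R_i = (-2.2 + 10.1 + 3.5 − 12.0 + 13.3 + 9.4) / 6 = 3.6833%
Mean R_m = (-0.3 + 5.6 + 5.7 − 6.7 + 11.1 + 11.5) / 6 = 4.4833%
Σ(R_i − R̄_i)(R_m − R̄_m) = 314.2183  ⇒  Cov = 314.2183 / 5 = 62.8437
Σ(R_m − R̄_m)² = 243.6883  ⇒  Var(R_m) = 243.6883 / 5 = 48.7377
β = Cov / Var(R_m) = 62.8437 / 48.7377 = 1.2894
E(R) = R_f + β × MRP = 2.92% + 1.2894 × 5.88% = 10.50%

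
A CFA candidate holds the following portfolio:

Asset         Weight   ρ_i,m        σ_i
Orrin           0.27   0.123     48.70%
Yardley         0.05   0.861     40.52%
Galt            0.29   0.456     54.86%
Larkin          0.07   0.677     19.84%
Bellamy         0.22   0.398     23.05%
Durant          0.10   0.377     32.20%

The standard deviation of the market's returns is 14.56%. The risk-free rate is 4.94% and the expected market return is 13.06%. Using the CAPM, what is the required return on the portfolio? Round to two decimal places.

13.19%

β_Orrin = 0.123 × 48.70% / 14.56% = 0.4114
β_Yardley = 0.861 × 40.52% / 14.56% = 2.3961
β_Galt = 0.456 × 54.86% / 14.56% = 1.7181
β_Larkin = 0.677 × 19.84% / 14.56% = 0.9225
β_Bellamy = 0.398 × 23.05% / 14.56% = 0.6301
β_Durant = 0.377 × 32.20% / 14.56% = 0.8338
β_P = Σ w_i β_i = 0.27×0.4114 + 0.05×2.3961 + 0.29×1.7181 + 0.07×0.9225 + 0.22×0.6301 + 0.10×0.8338 = 1.0157
MRP = 13.06% − 4.94% = 8.12%
E(R_P) = R_f + β_P × MRP = 4.94% + 1.0157 × 8.12% = 13.19%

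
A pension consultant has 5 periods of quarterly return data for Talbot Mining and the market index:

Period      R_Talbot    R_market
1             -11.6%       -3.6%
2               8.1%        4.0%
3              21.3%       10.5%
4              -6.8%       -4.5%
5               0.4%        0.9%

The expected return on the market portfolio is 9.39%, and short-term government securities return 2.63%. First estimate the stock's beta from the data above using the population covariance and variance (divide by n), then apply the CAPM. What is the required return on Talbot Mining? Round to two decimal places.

Mean R_i = (-11.6 + 8.1 + 21.3 − 6.8 + 0.4) / 5 = 2.2800%
Mean R_m = (-3.6 + 4.0 + 10.5 − 4.5 + 0.9) / 5 = 1.4600%
Σ(R_i − R̄_i)(R_m − R̄_m) = 312.1260  ⇒  Cov = 312.1260 / 5 = 62.4252
Σ(R_m − R̄_m)² = 149.6120  ⇒  Var(R_m) = 149.6120 / 5 = 29.9224
β = Cov / Var(R_m) = 62.4252 / 29.9224 = 2.0862
MRP = 9.39% − 2.63% = 6.76%
E(R) = R_f + β × MRP = 2.63% + 2.0862 × 6.76% = 16.73%

16.73%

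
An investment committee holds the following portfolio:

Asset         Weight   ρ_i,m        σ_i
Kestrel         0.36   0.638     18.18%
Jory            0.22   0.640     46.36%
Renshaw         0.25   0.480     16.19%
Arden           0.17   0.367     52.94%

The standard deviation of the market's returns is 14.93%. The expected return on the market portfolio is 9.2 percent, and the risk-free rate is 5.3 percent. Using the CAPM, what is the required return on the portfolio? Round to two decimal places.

9.47%

β_Kestrel = 0.638 × 18.18% / 14.93% = 0.7769
β_Jory = 0.640 × 46.36% / 14.93% = 1.9873
β_Renshaw = 0.480 × 16.19% / 14.93% = 0.5205
β_Arden = 0.367 × 52.94% / 14.93% = 1.3013
β_P = Σ w_i β_i = 0.36×0.7769 + 0.22×1.9873 + 0.25×0.5205 + 0.17×1.3013 = 1.0682
MRP = 9.2% − 5.3% = 3.90%
E(R_P) = R_f + β_P × MRP = 5.3% + 1.0682 × 3.9% = 9.47%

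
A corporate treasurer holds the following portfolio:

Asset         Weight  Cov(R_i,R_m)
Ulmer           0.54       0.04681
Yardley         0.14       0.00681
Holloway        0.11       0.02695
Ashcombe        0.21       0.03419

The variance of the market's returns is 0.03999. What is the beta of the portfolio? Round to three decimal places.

β_Ulmer = 0.04681 / 0.03999 = 1.1705
β_Yardley = 0.00681 / 0.03999 = 0.1703
β_Holloway = 0.02695 / 0.03999 = 0.6739
β_Ashcombe = 0.03419 / 0.03999 = 0.8550
β_P = Σ w_i β_i = 0.54×1.1705 + 0.14×0.1703 + 0.11×0.6739 + 0.21×0.8550 = 0.9096

0.910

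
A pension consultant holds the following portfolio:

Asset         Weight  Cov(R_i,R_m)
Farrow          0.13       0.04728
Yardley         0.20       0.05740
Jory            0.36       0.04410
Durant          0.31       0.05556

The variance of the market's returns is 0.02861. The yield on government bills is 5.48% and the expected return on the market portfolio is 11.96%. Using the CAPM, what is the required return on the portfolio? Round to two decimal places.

β_Farrow = 0.04728 / 0.02861 = 1.6526
β_Yardley = 0.05740 / 0.02861 = 2.0063
β_Jory = 0.04410 / 0.02861 = 1.5414
β_Durant = 0.05556 / 0.02861 = 1.9420
β_P = Σ w_i β_i = 0.13×1.6526 + 0.20×2.0063 + 0.36×1.5414 + 0.31×1.9420 = 1.7730
MRP = 11.96% − 5.48% = 6.48%
E(R_P) = R_f + β_P × MRP = 5.48% + 1.7730 × 6.48% = 16.97%

16.97%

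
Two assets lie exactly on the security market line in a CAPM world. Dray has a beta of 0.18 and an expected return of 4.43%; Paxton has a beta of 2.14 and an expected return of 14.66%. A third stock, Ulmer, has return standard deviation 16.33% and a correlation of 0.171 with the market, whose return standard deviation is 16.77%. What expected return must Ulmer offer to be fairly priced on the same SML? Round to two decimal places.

MRP = (14.66% − 4.43%) / (2.14 − 0.18) = 5.2194%
R_f = 4.43% − 0.18 × 5.2194% = 3.4905%
β_Ulmer = ρ·σ_i/σ_m = 0.171 × 16.33 / 16.77 = 0.1665
E(R_Ulmer) = R_f + β × MRP = 3.4905% + 0.1665 × 5.2194% = 4.36%

4.36%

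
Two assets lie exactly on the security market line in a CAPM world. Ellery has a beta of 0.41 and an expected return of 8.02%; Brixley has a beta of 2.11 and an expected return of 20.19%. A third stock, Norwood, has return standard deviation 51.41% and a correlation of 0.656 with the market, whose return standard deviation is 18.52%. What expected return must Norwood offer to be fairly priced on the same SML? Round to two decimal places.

MRP = (20.19% − 8.02%) / (2.11 − 0.41) = 7.1588%
R_f = 8.02% − 0.41 × 7.1588% = 5.0849%
β_Norwood = ρ·σ_i/σ_m = 0.656 × 51.41 / 18.52 = 1.8210
E(R_Norwood) = R_f + β × MRP = 5.0849% + 1.8210 × 7.1588% = 18.12%

18.12%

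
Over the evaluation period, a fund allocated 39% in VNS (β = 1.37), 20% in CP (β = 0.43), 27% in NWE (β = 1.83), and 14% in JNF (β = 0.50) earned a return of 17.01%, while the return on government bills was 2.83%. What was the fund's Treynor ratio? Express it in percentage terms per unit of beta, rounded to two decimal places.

11.97%

β_P = 0.39×1.37 + 0.20×0.43 + 0.27×1.83 + 0.14×0.50 = 1.1844
Treynor = (R_P − R_f) / β_P = (17.01% − 2.83%) / 1.1844 = 14.18% / 1.1844 = 11.97%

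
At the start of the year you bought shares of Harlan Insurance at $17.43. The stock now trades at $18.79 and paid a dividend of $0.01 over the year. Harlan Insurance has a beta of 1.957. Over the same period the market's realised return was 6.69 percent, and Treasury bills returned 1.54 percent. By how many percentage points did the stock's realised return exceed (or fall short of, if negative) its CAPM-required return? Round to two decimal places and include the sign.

-3.76%

Realised HPR = (P1 + D1 − P0) / P0 = (18.79 + 0.01 − 17.43) / 17.43 = 1.37 / 17.43 = 7.8600%
MRP = 6.69% − 1.54% = 5.15%
CAPM required = R_f + β·MRP = 1.54% + 1.957 × 5.15% = 11.61855%
α = realised − required = 7.8600% − 11.61855% = -3.76%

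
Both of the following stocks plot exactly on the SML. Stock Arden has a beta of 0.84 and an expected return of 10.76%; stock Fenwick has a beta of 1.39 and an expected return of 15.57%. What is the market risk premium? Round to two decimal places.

8.75%

Both satisfy E(R) = R_f + β·MRP, so the slope of the SML is
MRP = (15.57% − 10.76%) / (1.39 − 0.84) = 4.81% / 0.55 = 8.7455%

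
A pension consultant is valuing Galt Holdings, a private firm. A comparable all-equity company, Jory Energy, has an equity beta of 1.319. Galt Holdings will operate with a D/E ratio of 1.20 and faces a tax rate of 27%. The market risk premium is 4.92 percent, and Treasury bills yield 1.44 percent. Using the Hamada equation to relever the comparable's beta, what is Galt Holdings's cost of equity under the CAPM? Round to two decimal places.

β_L = β_U × [1 + (1 − t)(D/E)] = 1.319 × [1 + (1 − 0.27) × 1.20]
    = 1.319 × [1 + 0.73 × 1.20] = 1.319 × 1.8760 = 2.4744
E(R) = R_f + β_L × MRP = 1.44% + 2.4744 × 4.92% = 13.61%

13.61%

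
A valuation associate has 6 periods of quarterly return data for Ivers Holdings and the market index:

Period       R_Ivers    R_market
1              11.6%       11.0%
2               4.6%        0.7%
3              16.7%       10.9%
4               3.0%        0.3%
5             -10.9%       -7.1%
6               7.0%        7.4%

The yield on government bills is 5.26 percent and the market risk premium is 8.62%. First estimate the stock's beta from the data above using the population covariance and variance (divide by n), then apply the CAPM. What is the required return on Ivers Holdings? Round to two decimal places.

Mean R_i = (11.6 + 4.6 + 16.7 + 3.0 − 10.9 + 7.0) / 6 = 5.3333%
Mean R_m = (11.0 + 0.7 + 10.9 + 0.3 − 7.1 + 7.4) / 6 = 3.8667%
Σ(R_i − R̄_i)(R_m − R̄_m) = 319.2067  ⇒  Cov = 319.2067 / 6 = 53.2011
Σ(R_m − R̄_m)² = 255.8533  ⇒  Var(R_m) = 255.8533 / 6 = 42.6422
β = Cov / Var(R_m) = 53.2011 / 42.6422 = 1.2476
E(R) = R_f + β × MRP = 5.26% + 1.2476 × 8.62% = 16.01%

16.01%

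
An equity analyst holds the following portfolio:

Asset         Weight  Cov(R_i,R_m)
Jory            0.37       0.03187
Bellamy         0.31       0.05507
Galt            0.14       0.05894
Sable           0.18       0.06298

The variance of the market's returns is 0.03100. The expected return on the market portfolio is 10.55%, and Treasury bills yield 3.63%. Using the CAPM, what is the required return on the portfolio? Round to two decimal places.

14.45%

β_Jory = 0.03187 / 0.03100 = 1.0281
β_Bellamy = 0.05507 / 0.03100 = 1.7765
β_Galt = 0.05894 / 0.03100 = 1.9013
β_Sable = 0.06298 / 0.03100 = 2.0316
β_P = Σ w_i β_i = 0.37×1.0281 + 0.31×1.7765 + 0.14×1.9013 + 0.18×2.0316 = 1.5630
MRP = 10.55% − 3.63% = 6.92%
E(R_P) = R_f + β_P × MRP = 3.63% + 1.5630 × 6.92% = 14.45%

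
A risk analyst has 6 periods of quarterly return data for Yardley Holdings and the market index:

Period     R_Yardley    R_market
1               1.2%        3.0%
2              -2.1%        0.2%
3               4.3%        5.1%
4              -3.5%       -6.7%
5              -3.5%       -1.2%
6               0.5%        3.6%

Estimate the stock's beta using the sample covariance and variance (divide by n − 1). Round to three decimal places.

Mean R_i = (1.2 − 2.1 + 4.3 − 3.5 − 3.5 + 0.5) / 6 = -0.5167%
Mean R_m = (3.0 + 0.2 + 5.1 − 6.7 − 1.2 + 3.6) / 6 = 0.6667%
Σ(R_i − R̄_i)(R_m − R̄_m) = 56.6267  ⇒  Cov = 56.6267 / 5 = 11.3253
Σ(R_m − R̄_m)² = 91.6733  ⇒  Var(R_m) = 91.6733 / 5 = 18.3347
β = Cov / Var(R_m) = 11.3253 / 18.3347 = 0.6177

0.618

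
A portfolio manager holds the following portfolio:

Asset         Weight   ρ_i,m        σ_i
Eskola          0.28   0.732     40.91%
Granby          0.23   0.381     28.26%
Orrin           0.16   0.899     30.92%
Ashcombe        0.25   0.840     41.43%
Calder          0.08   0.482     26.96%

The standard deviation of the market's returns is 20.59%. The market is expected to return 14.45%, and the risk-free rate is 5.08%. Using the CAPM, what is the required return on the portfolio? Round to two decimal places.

16.48%

β_Eskola = 0.732 × 40.91% / 20.59% = 1.4544
β_Granby = 0.381 × 28.26% / 20.59% = 0.5229
β_Orrin = 0.899 × 30.92% / 20.59% = 1.3500
β_Ashcombe = 0.840 × 41.43% / 20.59% = 1.6902
β_Calder = 0.482 × 26.96% / 20.59% = 0.6311
β_P = Σ w_i β_i = 0.28×1.4544 + 0.23×0.5229 + 0.16×1.3500 + 0.25×1.6902 + 0.08×0.6311 = 1.2165
MRP = 14.45% − 5.08% = 9.37%
E(R_P) = R_f + β_P × MRP = 5.08% + 1.2165 × 9.37% = 16.48%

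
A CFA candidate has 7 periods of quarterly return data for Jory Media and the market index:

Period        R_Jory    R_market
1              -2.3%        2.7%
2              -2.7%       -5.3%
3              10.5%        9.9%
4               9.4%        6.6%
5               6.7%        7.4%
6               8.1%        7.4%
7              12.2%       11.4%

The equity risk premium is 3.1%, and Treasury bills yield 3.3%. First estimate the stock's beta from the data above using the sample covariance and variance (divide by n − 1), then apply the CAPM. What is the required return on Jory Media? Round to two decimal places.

6.33%

Mean R_i = (-2.3 − 2.7 + 10.5 + 9.4 + 6.7 + 8.1 + 12.2) / 7 = 5.9857%
Mean R_m = (2.7 − 5.3 + 9.9 + 6.6 + 7.4 + 7.4 + 11.4) / 7 = 5.7286%
Σ(R_i − R̄_i)(R_m − R̄_m) = 182.6629  ⇒  Cov = 182.6629 / 6 = 30.4438
Σ(R_m − R̄_m)² = 186.7143  ⇒  Var(R_m) = 186.7143 / 6 = 31.1191
β = Cov / Var(R_m) = 30.4438 / 31.1191 = 0.9783
E(R) = R_f + β × MRP = 3.3% + 0.9783 × 3.1% = 6.33%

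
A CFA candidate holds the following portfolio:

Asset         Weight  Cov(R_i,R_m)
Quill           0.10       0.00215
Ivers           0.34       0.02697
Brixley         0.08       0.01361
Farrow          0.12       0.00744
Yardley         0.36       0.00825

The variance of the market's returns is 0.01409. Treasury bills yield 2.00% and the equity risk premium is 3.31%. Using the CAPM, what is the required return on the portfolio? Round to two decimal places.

5.37%

β_Quill = 0.00215 / 0.01409 = 0.1526
β_Ivers = 0.02697 / 0.01409 = 1.9141
β_Brixley = 0.01361 / 0.01409 = 0.9659
β_Farrow = 0.00744 / 0.01409 = 0.5280
β_Yardley = 0.00825 / 0.01409 = 0.5855
β_P = Σ w_i β_i = 0.10×0.1526 + 0.34×1.9141 + 0.08×0.9659 + 0.12×0.5280 + 0.36×0.5855 = 1.0175
E(R_P) = R_f + β_P × MRP = 2.00% + 1.0175 × 3.31% = 5.37%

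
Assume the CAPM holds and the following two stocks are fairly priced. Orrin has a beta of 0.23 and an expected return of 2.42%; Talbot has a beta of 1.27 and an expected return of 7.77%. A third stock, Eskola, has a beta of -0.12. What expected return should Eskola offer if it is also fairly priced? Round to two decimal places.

0.62%

MRP (SML slope) = (7.77% − 2.42%) / (1.27 − 0.23) = 5.35% / 1.04 = 5.1442%
R_f (intercept) = 2.42% − 0.23 × 5.1442% = 1.2368%
E(R_Eskola) = R_f + β × MRP = 1.2368% + -0.12 × 5.1442% = 0.62%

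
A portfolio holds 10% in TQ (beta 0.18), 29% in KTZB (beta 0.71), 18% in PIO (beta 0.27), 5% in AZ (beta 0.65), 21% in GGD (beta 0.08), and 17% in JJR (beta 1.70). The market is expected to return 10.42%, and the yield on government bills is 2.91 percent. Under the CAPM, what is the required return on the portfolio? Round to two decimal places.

7.50%

β_P = Σ w_i β_i = 0.10×0.18 + 0.29×0.71 + 0.18×0.27 + 0.05×0.65 + 0.21×0.08 + 0.17×1.70 = 0.6108
MRP = 10.42% − 2.91% = 7.51%
E(R_P) = R_f + β_P × MRP = 2.91% + 0.6108 × 7.51% = 7.50%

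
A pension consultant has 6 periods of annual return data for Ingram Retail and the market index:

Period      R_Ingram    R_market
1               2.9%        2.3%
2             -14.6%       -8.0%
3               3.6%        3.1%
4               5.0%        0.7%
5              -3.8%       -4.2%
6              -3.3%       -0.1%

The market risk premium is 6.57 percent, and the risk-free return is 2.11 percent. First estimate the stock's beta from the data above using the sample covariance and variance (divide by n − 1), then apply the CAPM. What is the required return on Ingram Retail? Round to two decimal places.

12.54%

Mean R_i = (2.9 − 14.6 + 3.6 + 5.0 − 3.8 − 3.3) / 6 = -1.7000%
Mean R_m = (2.3 − 8.0 + 3.1 + 0.7 − 4.2 − 0.1) / 6 = -1.0333%
Σ(R_i − R̄_i)(R_m − R̄_m) = 143.8800  ⇒  Cov = 143.8800 / 5 = 28.7760
Σ(R_m − R̄_m)² = 90.6333  ⇒  Var(R_m) = 90.6333 / 5 = 18.1267
β = Cov / Var(R_m) = 28.7760 / 18.1267 = 1.5875
E(R) = R_f + β × MRP = 2.11% + 1.5875 × 6.57% = 12.54%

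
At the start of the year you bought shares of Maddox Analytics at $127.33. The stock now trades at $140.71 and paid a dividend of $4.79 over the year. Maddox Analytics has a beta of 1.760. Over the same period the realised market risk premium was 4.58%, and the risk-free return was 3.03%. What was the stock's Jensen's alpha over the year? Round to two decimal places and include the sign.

+3.18%

Realised HPR = (P1 + D1 − P0) / P0 = (140.71 + 4.79 − 127.33) / 127.33 = 18.17 / 127.33 = 14.2700%
CAPM required = R_f + β·MRP = 3.03% + 1.760 × 4.58% = 11.09080%
α = realised − required = 14.2700% − 11.09080% = +3.18%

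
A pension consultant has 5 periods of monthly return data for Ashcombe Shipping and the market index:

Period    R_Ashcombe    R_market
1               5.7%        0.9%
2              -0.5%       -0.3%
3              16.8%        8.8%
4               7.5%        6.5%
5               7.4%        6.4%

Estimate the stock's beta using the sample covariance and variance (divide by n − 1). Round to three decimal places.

1.363

Mean R_i = (5.7 − 0.5 + 16.8 + 7.5 + 7.4) / 5 = 7.3800%
Mean R_m = (0.9 − 0.3 + 8.8 + 6.5 + 6.4) / 5 = 4.4600%
Σ(R_i − R̄_i)(R_m − R̄_m) = 84.6560  ⇒  Cov = 84.6560 / 4 = 21.1640
Σ(R_m − R̄_m)² = 62.0920  ⇒  Var(R_m) = 62.0920 / 4 = 15.5230
β = Cov / Var(R_m) = 21.1640 / 15.5230 = 1.3634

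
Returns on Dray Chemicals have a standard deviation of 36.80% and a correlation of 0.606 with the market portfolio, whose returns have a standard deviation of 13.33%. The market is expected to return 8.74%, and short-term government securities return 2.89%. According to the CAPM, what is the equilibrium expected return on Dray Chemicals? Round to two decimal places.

β = ρ × σ_i / σ_m = 0.606 × 36.80% / 13.33% = 1.6730
MRP = 8.74% − 2.89% = 5.85%
E(R) = 2.89% + 1.6730 × 5.85% = 12.68%

12.68%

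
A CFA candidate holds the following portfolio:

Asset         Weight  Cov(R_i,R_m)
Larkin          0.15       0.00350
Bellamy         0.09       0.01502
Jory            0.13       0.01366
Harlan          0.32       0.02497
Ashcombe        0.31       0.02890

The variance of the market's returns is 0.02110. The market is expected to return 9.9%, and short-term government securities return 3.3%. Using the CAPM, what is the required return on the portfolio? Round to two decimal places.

9.74%

β_Larkin = 0.00350 / 0.02110 = 0.1659
β_Bellamy = 0.01502 / 0.02110 = 0.7118
β_Jory = 0.01366 / 0.02110 = 0.6474
β_Harlan = 0.02497 / 0.02110 = 1.1834
β_Ashcombe = 0.02890 / 0.02110 = 1.3697
β_P = Σ w_i β_i = 0.15×0.1659 + 0.09×0.7118 + 0.13×0.6474 + 0.32×1.1834 + 0.31×1.3697 = 0.9764
MRP = 9.9% − 3.3% = 6.60%
E(R_P) = R_f + β_P × MRP = 3.3% + 0.9764 × 6.6% = 9.74%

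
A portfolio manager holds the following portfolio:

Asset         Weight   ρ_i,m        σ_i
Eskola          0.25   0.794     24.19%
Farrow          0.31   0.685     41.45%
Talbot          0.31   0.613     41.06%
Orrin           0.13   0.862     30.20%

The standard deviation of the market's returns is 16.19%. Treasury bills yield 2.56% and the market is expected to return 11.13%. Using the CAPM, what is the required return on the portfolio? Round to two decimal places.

β_Eskola = 0.794 × 24.19% / 16.19% = 1.1863
β_Farrow = 0.685 × 41.45% / 16.19% = 1.7538
β_Talbot = 0.613 × 41.06% / 16.19% = 1.5546
β_Orrin = 0.862 × 30.20% / 16.19% = 1.6079
β_P = Σ w_i β_i = 0.25×1.1863 + 0.31×1.7538 + 0.31×1.5546 + 0.13×1.6079 = 1.5312
MRP = 11.13% − 2.56% = 8.57%
E(R_P) = R_f + β_P × MRP = 2.56% + 1.5312 × 8.57% = 15.68%

15.68%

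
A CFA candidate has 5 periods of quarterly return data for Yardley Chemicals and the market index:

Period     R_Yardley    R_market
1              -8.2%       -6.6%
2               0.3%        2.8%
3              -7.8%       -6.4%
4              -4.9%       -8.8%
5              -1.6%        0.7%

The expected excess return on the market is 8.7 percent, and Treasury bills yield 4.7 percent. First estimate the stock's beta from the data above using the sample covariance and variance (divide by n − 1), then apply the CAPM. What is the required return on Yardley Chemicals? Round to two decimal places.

Mean R_i = (-8.2 + 0.3 − 7.8 − 4.9 − 1.6) / 5 = -4.4400%
Mean R_m = (-6.6 + 2.8 − 6.4 − 8.8 + 0.7) / 5 = -3.6600%
Σ(R_i − R̄_i)(R_m − R̄_m) = 65.6280  ⇒  Cov = 65.6280 / 4 = 16.4070
Σ(R_m − R̄_m)² = 103.3120  ⇒  Var(R_m) = 103.3120 / 4 = 25.8280
β = Cov / Var(R_m) = 16.4070 / 25.8280 = 0.6352
E(R) = R_f + β × MRP = 4.7% + 0.6352 × 8.7% = 10.23%

10.23%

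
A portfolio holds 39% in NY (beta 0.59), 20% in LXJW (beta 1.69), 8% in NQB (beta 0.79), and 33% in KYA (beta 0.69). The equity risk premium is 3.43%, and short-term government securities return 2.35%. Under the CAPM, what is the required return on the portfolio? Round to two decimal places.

5.30%

β_P = Σ w_i β_i = 0.39×0.59 + 0.20×1.69 + 0.08×0.79 + 0.33×0.69 = 0.8590
E(R_P) = R_f + β_P × MRP = 2.35% + 0.8590 × 3.43% = 5.30%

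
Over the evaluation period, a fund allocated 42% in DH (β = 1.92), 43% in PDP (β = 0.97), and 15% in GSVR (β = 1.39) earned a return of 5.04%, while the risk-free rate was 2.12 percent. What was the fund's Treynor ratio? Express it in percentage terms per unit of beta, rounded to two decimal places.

2.04%

β_P = 0.42×1.92 + 0.43×0.97 + 0.15×1.39 = 1.4320
Treynor = (R_P − R_f) / β_P = (5.04% − 2.12%) / 1.4320 = 2.92% / 1.4320 = 2.04%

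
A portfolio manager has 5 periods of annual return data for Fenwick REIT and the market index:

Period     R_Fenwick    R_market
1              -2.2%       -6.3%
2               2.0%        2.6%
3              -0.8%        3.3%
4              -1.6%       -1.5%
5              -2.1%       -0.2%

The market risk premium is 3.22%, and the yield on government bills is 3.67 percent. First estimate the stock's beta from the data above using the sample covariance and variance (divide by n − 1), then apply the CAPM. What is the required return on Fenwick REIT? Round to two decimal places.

Mean R_i = (-2.2 + 2.0 − 0.8 − 1.6 − 2.1) / 5 = -0.9400%
Mean R_m = (-6.3 + 2.6 + 3.3 − 1.5 − 0.2) / 5 = -0.4200%
Σ(R_i − R̄_i)(R_m − R̄_m) = 17.2660  ⇒  Cov = 17.2660 / 4 = 4.3165
Σ(R_m − R̄_m)² = 58.7480  ⇒  Var(R_m) = 58.7480 / 4 = 14.6870
β = Cov / Var(R_m) = 4.3165 / 14.6870 = 0.2939
E(R) = R_f + β × MRP = 3.67% + 0.2939 × 3.22% = 4.62%

4.62%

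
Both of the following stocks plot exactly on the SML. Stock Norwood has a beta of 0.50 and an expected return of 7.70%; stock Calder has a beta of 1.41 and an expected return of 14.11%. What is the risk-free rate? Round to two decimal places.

4.18%

Both satisfy E(R) = R_f + β·MRP, so the slope of the SML is
MRP = (14.11% − 7.70%) / (1.41 − 0.50) = 6.41% / 0.91 = 7.0440%
R_f = E(R_Norwood) − β_Norwood·MRP = 7.70% − 0.50 × 7.0440% = 4.1780%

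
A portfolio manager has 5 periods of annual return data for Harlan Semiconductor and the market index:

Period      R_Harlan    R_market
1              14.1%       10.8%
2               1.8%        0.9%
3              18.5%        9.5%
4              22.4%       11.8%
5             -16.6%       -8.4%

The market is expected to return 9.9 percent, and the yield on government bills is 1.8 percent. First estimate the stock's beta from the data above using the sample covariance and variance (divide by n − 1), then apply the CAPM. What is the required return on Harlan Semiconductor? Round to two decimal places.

16.43%

Mean R_i = (14.1 + 1.8 + 18.5 + 22.4 − 16.6) / 5 = 8.0400%
Mean R_m = (10.8 + 0.9 + 9.5 + 11.8 − 8.4) / 5 = 4.9200%
Σ(R_i − R̄_i)(R_m − R̄_m) = 535.6260  ⇒  Cov = 535.6260 / 4 = 133.9065
Σ(R_m − R̄_m)² = 296.4680  ⇒  Var(R_m) = 296.4680 / 4 = 74.1170
β = Cov / Var(R_m) = 133.9065 / 74.1170 = 1.8067
MRP = 9.9% − 1.8% = 8.10%
E(R) = R_f + β × MRP = 1.8% + 1.8067 × 8.1% = 16.43%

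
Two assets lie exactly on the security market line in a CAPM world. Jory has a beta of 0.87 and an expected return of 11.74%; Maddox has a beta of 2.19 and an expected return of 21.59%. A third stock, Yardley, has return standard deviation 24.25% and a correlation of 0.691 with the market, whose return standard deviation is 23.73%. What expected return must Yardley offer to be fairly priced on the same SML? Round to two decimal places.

MRP = (21.59% − 11.74%) / (2.19 − 0.87) = 7.4621%
R_f = 11.74% − 0.87 × 7.4621% = 5.2480%
β_Yardley = ρ·σ_i/σ_m = 0.691 × 24.25 / 23.73 = 0.7061
E(R_Yardley) = R_f + β × MRP = 5.2480% + 0.7061 × 7.4621% = 10.52%

10.52%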